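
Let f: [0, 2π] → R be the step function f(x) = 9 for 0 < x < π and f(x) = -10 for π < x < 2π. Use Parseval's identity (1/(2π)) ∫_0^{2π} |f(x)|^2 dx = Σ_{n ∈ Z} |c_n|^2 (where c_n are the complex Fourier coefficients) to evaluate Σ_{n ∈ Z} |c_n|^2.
Σ |c_n|^2 = 181/2

Parseval equates the L^2 energy of f (normalised by 1/(2π)) with the ℓ^2 sum of its Fourier coefficients: (1/(2π)) ∫_0^{2π} |f|^2 = Σ |c_n|^2.
Compute the left side: (1/(2π)) [∫_0^π 9^2 dx + ∫_π^{2π} (-10)^2 dx] = (1/(2π)) · (81π + 100π) = (81 + 100)/2 = 181/2.
So Σ_{n ∈ Z} |c_n|^2 = 181/2.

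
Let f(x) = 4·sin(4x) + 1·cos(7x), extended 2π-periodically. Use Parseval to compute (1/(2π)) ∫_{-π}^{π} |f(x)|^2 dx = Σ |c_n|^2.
Σ |c_n|^2 = 17/2

Expand |f|^2 and use orthogonality of {sin(nx), cos(mx)} on [-π, π]:
  ∫_{-π}^{π} sin(nx)^2 dx = π, ∫ cos(mx)^2 dx = π, and cross terms integrate to 0.
So ∫_{-π}^{π} f(x)^2 dx = 4^2 · π + 1^2 · π = (16 + 1)π.
Divide by 2π: (16 + 1)/2 = 17/2.
By Parseval, this equals Σ |c_n|^2.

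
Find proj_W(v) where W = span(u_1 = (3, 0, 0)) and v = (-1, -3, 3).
proj_W(v) = (-1, 0, 0)

Set up U = [u_1 | ... | u_1] ∈ R^(3×1). The projector onto W = col(U) is P = U (U^T U)^(-1) U^T.
Compute U^T U =
  [9],
and U^T v = (-3).
Solve U^T U · c = U^T v for the coefficients: c = (-1/3). The projection is proj_W(v) = U c.
Check: (v - proj_W(v)) · u_1 = 0  (should be 0).
Result: proj_W(v) = (-1, 0, 0).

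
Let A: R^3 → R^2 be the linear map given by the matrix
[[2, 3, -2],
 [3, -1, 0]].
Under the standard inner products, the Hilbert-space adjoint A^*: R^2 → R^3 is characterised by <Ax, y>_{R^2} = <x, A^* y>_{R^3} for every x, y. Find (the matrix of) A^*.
A^* = A^T =
[[2, 3],
 [3, -1],
 [-2, 0]]

For real matrices with standard dot products, the defining identity <Ax, y> = <x, A^* y> gives (Ax)^T y = x^T (A^*) y, i.e. x^T A^T y = x^T (A^*) y. Since this holds for all x, y, we must have A^* = A^T. Therefore
A^* =
[[2, 3],
 [3, -1],
 [-2, 0]].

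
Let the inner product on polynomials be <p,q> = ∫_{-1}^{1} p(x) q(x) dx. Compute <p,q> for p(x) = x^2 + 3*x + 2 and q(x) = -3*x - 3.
<p,q> = -20

Expand the product: p(x)·q(x) = -3*x^3 - 12*x^2 - 15*x - 6.
∫_{-1}^{1} of each monomial x^k gives [2/(k+1) if k even, 0 if k odd]. Integrating term-by-term (or equivalently evaluating the antiderivative F(x) = -3*x^4/4 - 4*x^3 - 15*x^2/2 - 6*x at the endpoints):
  F(1) − F(−1) = -73/4 − (7/4) = -20.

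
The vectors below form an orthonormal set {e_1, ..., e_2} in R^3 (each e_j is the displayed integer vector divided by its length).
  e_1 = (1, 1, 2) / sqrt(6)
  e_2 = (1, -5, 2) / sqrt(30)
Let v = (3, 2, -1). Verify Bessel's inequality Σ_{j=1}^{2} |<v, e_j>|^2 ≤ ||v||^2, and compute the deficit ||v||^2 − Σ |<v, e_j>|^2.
Σ |<v, e_j>|^2 = 21/5; ||v||^2 = 14; deficit = 49/5

Write each e_j = u_j / sqrt(<u_j, u_j>) where u_j is the displayed integer vector. Then <v, e_j> = <v, u_j> / sqrt(<u_j, u_j>), so |<v, e_j>|^2 = <v, u_j>^2 / <u_j, u_j>.
Coefficients: <v, e_1> = 3/sqrt(6), <v, e_2> = -9/sqrt(30).
Square and sum: Σ |<v, e_j>|^2 = 21/5.
Compute ||v||^2 = v·v = 14.
Deficit = 14 − 21/5 = 49/5 ≥ 0, confirming Bessel's inequality. (The deficit equals ||v − Σ <v,e_j> e_j||^2, the squared distance from v to span{e_j}.)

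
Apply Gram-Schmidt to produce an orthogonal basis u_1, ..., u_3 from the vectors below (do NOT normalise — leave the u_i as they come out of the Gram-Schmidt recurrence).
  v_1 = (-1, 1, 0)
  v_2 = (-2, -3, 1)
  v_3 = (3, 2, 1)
Orthogonal basis:
  u_1 = (-1, 1, 0)
  u_2 = (-5/2, -5/2, 1)
  u_3 = (10/27, 10/27, 50/27)

Apply the Gram-Schmidt recurrence
  u_1 = v_1
  u_i = v_i − Σ_{j<i} ((v_i · u_j) / (u_j · u_j)) · u_j.

Step by step this gives:
  u_1 = (-1, 1, 0)
  u_2 = (-5/2, -5/2, 1)
  u_3 = (10/27, 10/27, 50/27)

Orthogonality check:
  u_2 · u_1 = 0 (should be 0)
  u_3 · u_1 = 0 (should be 0)
  u_3 · u_2 = 0 (should be 0)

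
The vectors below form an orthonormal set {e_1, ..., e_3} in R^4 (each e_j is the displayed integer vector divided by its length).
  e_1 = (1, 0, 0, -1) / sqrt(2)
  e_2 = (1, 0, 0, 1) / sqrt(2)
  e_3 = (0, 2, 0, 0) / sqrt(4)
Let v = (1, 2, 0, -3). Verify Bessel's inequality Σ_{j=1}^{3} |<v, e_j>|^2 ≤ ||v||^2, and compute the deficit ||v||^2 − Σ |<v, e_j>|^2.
Σ |<v, e_j>|^2 = 14; ||v||^2 = 14; deficit = 0

Write each e_j = u_j / sqrt(<u_j, u_j>) where u_j is the displayed integer vector. Then <v, e_j> = <v, u_j> / sqrt(<u_j, u_j>), so |<v, e_j>|^2 = <v, u_j>^2 / <u_j, u_j>.
Coefficients: <v, e_1> = 4/sqrt(2), <v, e_2> = -2/sqrt(2), <v, e_3> = 4/sqrt(4).
Square and sum: Σ |<v, e_j>|^2 = 14.
Compute ||v||^2 = v·v = 14.
Deficit = 14 − 14 = 0 ≥ 0, confirming Bessel's inequality. (The deficit equals ||v − Σ <v,e_j> e_j||^2, the squared distance from v to span{e_j}.)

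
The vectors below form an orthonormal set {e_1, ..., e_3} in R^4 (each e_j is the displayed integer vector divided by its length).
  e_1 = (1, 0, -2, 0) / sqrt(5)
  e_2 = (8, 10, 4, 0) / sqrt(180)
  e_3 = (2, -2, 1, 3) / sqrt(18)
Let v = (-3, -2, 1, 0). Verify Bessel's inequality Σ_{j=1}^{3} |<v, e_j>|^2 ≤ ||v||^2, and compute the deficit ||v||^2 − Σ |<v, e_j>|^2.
Σ |<v, e_j>|^2 = 251/18; ||v||^2 = 14; deficit = 1/18

Write each e_j = u_j / sqrt(<u_j, u_j>) where u_j is the displayed integer vector. Then <v, e_j> = <v, u_j> / sqrt(<u_j, u_j>), so |<v, e_j>|^2 = <v, u_j>^2 / <u_j, u_j>.
Coefficients: <v, e_1> = -5/sqrt(5), <v, e_2> = -40/sqrt(180), <v, e_3> = -1/sqrt(18).
Square and sum: Σ |<v, e_j>|^2 = 251/18.
Compute ||v||^2 = v·v = 14.
Deficit = 14 − 251/18 = 1/18 ≥ 0, confirming Bessel's inequality. (The deficit equals ||v − Σ <v,e_j> e_j||^2, the squared distance from v to span{e_j}.)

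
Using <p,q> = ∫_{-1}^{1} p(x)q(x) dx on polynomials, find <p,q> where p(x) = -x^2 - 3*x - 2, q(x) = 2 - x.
<p,q> = -22/3

Expand the product: p(x)·q(x) = x^3 + x^2 - 4*x - 4.
∫_{-1}^{1} of each monomial x^k gives [2/(k+1) if k even, 0 if k odd]. Integrating term-by-term (or equivalently evaluating the antiderivative F(x) = x^4/4 + x^3/3 - 2*x^2 - 4*x at the endpoints):
  F(1) − F(−1) = -65/12 − (23/12) = -22/3.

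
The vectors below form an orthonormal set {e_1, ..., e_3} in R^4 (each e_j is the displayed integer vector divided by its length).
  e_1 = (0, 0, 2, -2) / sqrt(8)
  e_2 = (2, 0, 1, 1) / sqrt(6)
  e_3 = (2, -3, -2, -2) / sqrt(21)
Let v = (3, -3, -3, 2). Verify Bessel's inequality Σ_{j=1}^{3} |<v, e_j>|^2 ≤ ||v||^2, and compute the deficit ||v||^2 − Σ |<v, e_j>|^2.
Σ |<v, e_j>|^2 = 213/7; ||v||^2 = 31; deficit = 4/7

Write each e_j = u_j / sqrt(<u_j, u_j>) where u_j is the displayed integer vector. Then <v, e_j> = <v, u_j> / sqrt(<u_j, u_j>), so |<v, e_j>|^2 = <v, u_j>^2 / <u_j, u_j>.
Coefficients: <v, e_1> = -10/sqrt(8), <v, e_2> = 5/sqrt(6), <v, e_3> = 17/sqrt(21).
Square and sum: Σ |<v, e_j>|^2 = 213/7.
Compute ||v||^2 = v·v = 31.
Deficit = 31 − 213/7 = 4/7 ≥ 0, confirming Bessel's inequality. (The deficit equals ||v − Σ <v,e_j> e_j||^2, the squared distance from v to span{e_j}.)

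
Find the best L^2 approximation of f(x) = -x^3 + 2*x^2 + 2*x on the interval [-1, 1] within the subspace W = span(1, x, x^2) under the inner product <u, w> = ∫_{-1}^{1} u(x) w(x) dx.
g(x) = 2*x^2 + 7*x/5

The best approximation g ∈ W is the orthogonal projection of f onto W. Writing g = a_0 + a_1 x + a_2 x^2, the coefficients solve the normal equations G · a = b where
  G_{ij} = <φ_i, φ_j> and b_i = <f, φ_i>, with φ_0 = 1, φ_1 = x, φ_2 = x^2.
G =
  [2, 0, 2/3]
  [0, 2/3, 0]
  [2/3, 0, 2/5],
b = (4/3, 14/15, 4/5).
Solving gives a_0 = 0, a_1 = 7/5, a_2 = 2, so
  g(x) = 2*x^2 + 7*x/5.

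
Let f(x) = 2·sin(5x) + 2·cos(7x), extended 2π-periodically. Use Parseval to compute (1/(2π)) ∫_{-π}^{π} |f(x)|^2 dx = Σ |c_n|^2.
Σ |c_n|^2 = 4

Expand |f|^2 and use orthogonality of {sin(nx), cos(mx)} on [-π, π]:
  ∫_{-π}^{π} sin(nx)^2 dx = π, ∫ cos(mx)^2 dx = π, and cross terms integrate to 0.
So ∫_{-π}^{π} f(x)^2 dx = 2^2 · π + 2^2 · π = (4 + 4)π.
Divide by 2π: (4 + 4)/2 = 4.
By Parseval, this equals Σ |c_n|^2.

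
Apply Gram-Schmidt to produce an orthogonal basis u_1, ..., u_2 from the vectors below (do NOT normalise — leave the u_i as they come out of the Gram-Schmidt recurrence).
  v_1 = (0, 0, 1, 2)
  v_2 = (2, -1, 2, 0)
Orthogonal basis:
  u_1 = (0, 0, 1, 2)
  u_2 = (2, -1, 8/5, -4/5)

Apply the Gram-Schmidt recurrence
  u_1 = v_1
  u_i = v_i − Σ_{j<i} ((v_i · u_j) / (u_j · u_j)) · u_j.

Step by step this gives:
  u_1 = (0, 0, 1, 2)
  u_2 = (2, -1, 8/5, -4/5)

Orthogonality check:
  u_2 · u_1 = 0 (should be 0)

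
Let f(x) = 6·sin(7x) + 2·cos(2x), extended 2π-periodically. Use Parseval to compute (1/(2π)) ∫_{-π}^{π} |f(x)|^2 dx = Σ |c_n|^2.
Σ |c_n|^2 = 20

Expand |f|^2 and use orthogonality of {sin(nx), cos(mx)} on [-π, π]:
  ∫_{-π}^{π} sin(nx)^2 dx = π, ∫ cos(mx)^2 dx = π, and cross terms integrate to 0.
So ∫_{-π}^{π} f(x)^2 dx = 6^2 · π + 2^2 · π = (36 + 4)π.
Divide by 2π: (36 + 4)/2 = 20.
By Parseval, this equals Σ |c_n|^2.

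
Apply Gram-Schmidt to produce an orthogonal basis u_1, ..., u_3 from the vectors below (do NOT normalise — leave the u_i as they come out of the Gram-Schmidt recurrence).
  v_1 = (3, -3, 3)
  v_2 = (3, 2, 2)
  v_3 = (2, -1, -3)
Orthogonal basis:
  u_1 = (3, -3, 3)
  u_2 = (2, 3, 1)
  u_3 = (16/7, -4/7, -20/7)

Apply the Gram-Schmidt recurrence
  u_1 = v_1
  u_i = v_i − Σ_{j<i} ((v_i · u_j) / (u_j · u_j)) · u_j.

Step by step this gives:
  u_1 = (3, -3, 3)
  u_2 = (2, 3, 1)
  u_3 = (16/7, -4/7, -20/7)

Orthogonality check:
  u_2 · u_1 = 0 (should be 0)
  u_3 · u_1 = 0 (should be 0)
  u_3 · u_2 = 0 (should be 0)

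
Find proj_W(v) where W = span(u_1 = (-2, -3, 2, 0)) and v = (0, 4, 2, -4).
proj_W(v) = (16/17, 24/17, -16/17, 0)

Set up U = [u_1 | ... | u_1] ∈ R^(4×1). The projector onto W = col(U) is P = U (U^T U)^(-1) U^T.
Compute U^T U =
  [17],
and U^T v = (-8).
Solve U^T U · c = U^T v for the coefficients: c = (-8/17). The projection is proj_W(v) = U c.
Check: (v - proj_W(v)) · u_1 = 0  (should be 0).
Result: proj_W(v) = (16/17, 24/17, -16/17, 0).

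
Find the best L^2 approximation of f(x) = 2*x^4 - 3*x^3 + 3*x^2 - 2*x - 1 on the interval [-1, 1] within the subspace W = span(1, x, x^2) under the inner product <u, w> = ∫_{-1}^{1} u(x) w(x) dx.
g(x) = 33*x^2/7 - 19*x/5 - 41/35

The best approximation g ∈ W is the orthogonal projection of f onto W. Writing g = a_0 + a_1 x + a_2 x^2, the coefficients solve the normal equations G · a = b where
  G_{ij} = <φ_i, φ_j> and b_i = <f, φ_i>, with φ_0 = 1, φ_1 = x, φ_2 = x^2.
G =
  [2, 0, 2/3]
  [0, 2/3, 0]
  [2/3, 0, 2/5],
b = (4/5, -38/15, 116/105).
Solving gives a_0 = -41/35, a_1 = -19/5, a_2 = 33/7, so
  g(x) = 33*x^2/7 - 19*x/5 - 41/35.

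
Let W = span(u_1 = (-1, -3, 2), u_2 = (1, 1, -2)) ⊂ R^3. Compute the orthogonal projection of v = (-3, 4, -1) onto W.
proj_W(v) = (-1/5, 4, 2/5)

Set up U = [u_1 | ... | u_2] ∈ R^(3×2). The projector onto W = col(U) is P = U (U^T U)^(-1) U^T.
Compute U^T U =
  [14, -8]
  [-8, 6],
and U^T v = (-11, 3).
Solve U^T U · c = U^T v for the coefficients: c = (-21/10, -23/10). The projection is proj_W(v) = U c.
Check: (v - proj_W(v)) · u_1 = 0  (should be 0).
Check: (v - proj_W(v)) · u_2 = 0  (should be 0).
Result: proj_W(v) = (-1/5, 4, 2/5).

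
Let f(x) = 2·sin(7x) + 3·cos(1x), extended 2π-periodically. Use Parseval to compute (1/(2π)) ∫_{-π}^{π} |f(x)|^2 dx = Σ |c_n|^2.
Σ |c_n|^2 = 13/2

Expand |f|^2 and use orthogonality of {sin(nx), cos(mx)} on [-π, π]:
  ∫_{-π}^{π} sin(nx)^2 dx = π, ∫ cos(mx)^2 dx = π, and cross terms integrate to 0.
So ∫_{-π}^{π} f(x)^2 dx = 2^2 · π + 3^2 · π = (4 + 9)π.
Divide by 2π: (4 + 9)/2 = 13/2.
By Parseval, this equals Σ |c_n|^2.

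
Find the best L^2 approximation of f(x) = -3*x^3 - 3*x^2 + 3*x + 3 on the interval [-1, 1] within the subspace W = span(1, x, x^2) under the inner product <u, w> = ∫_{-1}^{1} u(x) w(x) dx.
g(x) = -3*x^2 + 6*x/5 + 3

The best approximation g ∈ W is the orthogonal projection of f onto W. Writing g = a_0 + a_1 x + a_2 x^2, the coefficients solve the normal equations G · a = b where
  G_{ij} = <φ_i, φ_j> and b_i = <f, φ_i>, with φ_0 = 1, φ_1 = x, φ_2 = x^2.
G =
  [2, 0, 2/3]
  [0, 2/3, 0]
  [2/3, 0, 2/5],
b = (4, 4/5, 4/5).
Solving gives a_0 = 3, a_1 = 6/5, a_2 = -3, so
  g(x) = -3*x^2 + 6*x/5 + 3.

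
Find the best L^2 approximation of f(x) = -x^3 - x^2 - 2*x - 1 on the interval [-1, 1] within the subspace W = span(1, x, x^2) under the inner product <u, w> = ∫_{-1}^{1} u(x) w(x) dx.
g(x) = -x^2 - 13*x/5 - 1

The best approximation g ∈ W is the orthogonal projection of f onto W. Writing g = a_0 + a_1 x + a_2 x^2, the coefficients solve the normal equations G · a = b where
  G_{ij} = <φ_i, φ_j> and b_i = <f, φ_i>, with φ_0 = 1, φ_1 = x, φ_2 = x^2.
G =
  [2, 0, 2/3]
  [0, 2/3, 0]
  [2/3, 0, 2/5],
b = (-8/3, -26/15, -16/15).
Solving gives a_0 = -1, a_1 = -13/5, a_2 = -1, so
  g(x) = -x^2 - 13*x/5 - 1.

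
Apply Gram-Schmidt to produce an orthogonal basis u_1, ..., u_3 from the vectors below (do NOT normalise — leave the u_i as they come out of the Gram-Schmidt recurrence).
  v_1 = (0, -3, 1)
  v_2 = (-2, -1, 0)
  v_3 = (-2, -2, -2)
Orthogonal basis:
  u_1 = (0, -3, 1)
  u_2 = (-2, -1/10, -3/10)
  u_3 = (14/41, -28/41, -84/41)

Apply the Gram-Schmidt recurrence
  u_1 = v_1
  u_i = v_i − Σ_{j<i} ((v_i · u_j) / (u_j · u_j)) · u_j.

Step by step this gives:
  u_1 = (0, -3, 1)
  u_2 = (-2, -1/10, -3/10)
  u_3 = (14/41, -28/41, -84/41)

Orthogonality check:
  u_2 · u_1 = 0 (should be 0)
  u_3 · u_1 = 0 (should be 0)
  u_3 · u_2 = 0 (should be 0)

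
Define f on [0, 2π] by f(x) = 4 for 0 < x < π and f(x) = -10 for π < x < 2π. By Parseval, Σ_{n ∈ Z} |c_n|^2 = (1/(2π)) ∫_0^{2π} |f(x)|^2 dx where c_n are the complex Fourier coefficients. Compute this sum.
Σ |c_n|^2 = 58

Parseval equates the L^2 energy of f (normalised by 1/(2π)) with the ℓ^2 sum of its Fourier coefficients: (1/(2π)) ∫_0^{2π} |f|^2 = Σ |c_n|^2.
Compute the left side: (1/(2π)) [∫_0^π 4^2 dx + ∫_π^{2π} (-10)^2 dx] = (1/(2π)) · (16π + 100π) = (16 + 100)/2 = 58.
So Σ_{n ∈ Z} |c_n|^2 = 58.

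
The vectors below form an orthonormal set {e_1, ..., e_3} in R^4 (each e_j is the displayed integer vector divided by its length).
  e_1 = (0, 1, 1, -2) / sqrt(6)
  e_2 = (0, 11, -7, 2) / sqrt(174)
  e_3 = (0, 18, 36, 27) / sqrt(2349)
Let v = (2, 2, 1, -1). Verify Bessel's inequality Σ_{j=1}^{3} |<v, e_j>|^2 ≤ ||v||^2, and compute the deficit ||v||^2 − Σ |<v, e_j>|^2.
Σ |<v, e_j>|^2 = 6; ||v||^2 = 10; deficit = 4

Write each e_j = u_j / sqrt(<u_j, u_j>) where u_j is the displayed integer vector. Then <v, e_j> = <v, u_j> / sqrt(<u_j, u_j>), so |<v, e_j>|^2 = <v, u_j>^2 / <u_j, u_j>.
Coefficients: <v, e_1> = 5/sqrt(6), <v, e_2> = 13/sqrt(174), <v, e_3> = 45/sqrt(2349).
Square and sum: Σ |<v, e_j>|^2 = 6.
Compute ||v||^2 = v·v = 10.
Deficit = 10 − 6 = 4 ≥ 0, confirming Bessel's inequality. (The deficit equals ||v − Σ <v,e_j> e_j||^2, the squared distance from v to span{e_j}.)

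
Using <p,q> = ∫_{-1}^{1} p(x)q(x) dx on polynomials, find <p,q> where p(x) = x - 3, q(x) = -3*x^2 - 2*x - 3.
<p,q> = 68/3

Expand the product: p(x)·q(x) = -3*x^3 + 7*x^2 + 3*x + 9.
∫_{-1}^{1} of each monomial x^k gives [2/(k+1) if k even, 0 if k odd]. Integrating term-by-term (or equivalently evaluating the antiderivative F(x) = -3*x^4/4 + 7*x^3/3 + 3*x^2/2 + 9*x at the endpoints):
  F(1) − F(−1) = 145/12 − (-127/12) = 68/3.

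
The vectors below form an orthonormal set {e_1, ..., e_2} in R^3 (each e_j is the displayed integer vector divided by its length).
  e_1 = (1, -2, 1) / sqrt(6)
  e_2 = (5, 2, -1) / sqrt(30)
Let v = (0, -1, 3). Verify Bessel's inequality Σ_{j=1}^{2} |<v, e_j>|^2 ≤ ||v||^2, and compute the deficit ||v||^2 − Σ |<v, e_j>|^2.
Σ |<v, e_j>|^2 = 5; ||v||^2 = 10; deficit = 5

Write each e_j = u_j / sqrt(<u_j, u_j>) where u_j is the displayed integer vector. Then <v, e_j> = <v, u_j> / sqrt(<u_j, u_j>), so |<v, e_j>|^2 = <v, u_j>^2 / <u_j, u_j>.
Coefficients: <v, e_1> = 5/sqrt(6), <v, e_2> = -5/sqrt(30).
Square and sum: Σ |<v, e_j>|^2 = 5.
Compute ||v||^2 = v·v = 10.
Deficit = 10 − 5 = 5 ≥ 0, confirming Bessel's inequality. (The deficit equals ||v − Σ <v,e_j> e_j||^2, the squared distance from v to span{e_j}.)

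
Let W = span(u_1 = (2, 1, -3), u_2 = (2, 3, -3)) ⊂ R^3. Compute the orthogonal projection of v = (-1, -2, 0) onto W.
proj_W(v) = (-4/13, -2, 6/13)

Set up U = [u_1 | ... | u_2] ∈ R^(3×2). The projector onto W = col(U) is P = U (U^T U)^(-1) U^T.
Compute U^T U =
  [14, 16]
  [16, 22],
and U^T v = (-4, -8).
Solve U^T U · c = U^T v for the coefficients: c = (10/13, -12/13). The projection is proj_W(v) = U c.
Check: (v - proj_W(v)) · u_1 = 0  (should be 0).
Check: (v - proj_W(v)) · u_2 = 0  (should be 0).
Result: proj_W(v) = (-4/13, -2, 6/13).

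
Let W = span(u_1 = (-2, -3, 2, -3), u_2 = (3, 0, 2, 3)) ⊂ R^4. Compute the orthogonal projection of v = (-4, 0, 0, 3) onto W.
proj_W(v) = (-157/451, 15/41, -288/451, -102/451)

Set up U = [u_1 | ... | u_2] ∈ R^(4×2). The projector onto W = col(U) is P = U (U^T U)^(-1) U^T.
Compute U^T U =
  [26, -11]
  [-11, 22],
and U^T v = (-1, -3).
Solve U^T U · c = U^T v for the coefficients: c = (-5/41, -89/451). The projection is proj_W(v) = U c.
Check: (v - proj_W(v)) · u_1 = 0  (should be 0).
Check: (v - proj_W(v)) · u_2 = 0  (should be 0).
Result: proj_W(v) = (-157/451, 15/41, -288/451, -102/451).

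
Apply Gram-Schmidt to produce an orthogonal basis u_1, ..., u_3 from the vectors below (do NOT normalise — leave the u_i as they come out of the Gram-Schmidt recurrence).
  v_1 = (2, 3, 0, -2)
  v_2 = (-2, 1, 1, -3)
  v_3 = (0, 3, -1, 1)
Orthogonal basis:
  u_1 = (2, 3, 0, -2)
  u_2 = (-44/17, 2/17, 1, -41/17)
  u_3 = (-162/115, 206/115, -89/115, 147/115)

Apply the Gram-Schmidt recurrence
  u_1 = v_1
  u_i = v_i − Σ_{j<i} ((v_i · u_j) / (u_j · u_j)) · u_j.

Step by step this gives:
  u_1 = (2, 3, 0, -2)
  u_2 = (-44/17, 2/17, 1, -41/17)
  u_3 = (-162/115, 206/115, -89/115, 147/115)

Orthogonality check:
  u_2 · u_1 = 0 (should be 0)
  u_3 · u_1 = 0 (should be 0)
  u_3 · u_2 = 0 (should be 0)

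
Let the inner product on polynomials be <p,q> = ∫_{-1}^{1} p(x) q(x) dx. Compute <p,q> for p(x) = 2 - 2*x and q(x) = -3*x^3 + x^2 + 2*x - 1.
<p,q> = -44/15

Expand the product: p(x)·q(x) = 6*x^4 - 8*x^3 - 2*x^2 + 6*x - 2.
∫_{-1}^{1} of each monomial x^k gives [2/(k+1) if k even, 0 if k odd]. Integrating term-by-term (or equivalently evaluating the antiderivative F(x) = 6*x^5/5 - 2*x^4 - 2*x^3/3 + 3*x^2 - 2*x at the endpoints):
  F(1) − F(−1) = -7/15 − (37/15) = -44/15.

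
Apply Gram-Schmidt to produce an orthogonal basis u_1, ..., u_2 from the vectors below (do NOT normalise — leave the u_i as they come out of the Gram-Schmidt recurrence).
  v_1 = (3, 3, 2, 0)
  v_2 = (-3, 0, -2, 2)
Orthogonal basis:
  u_1 = (3, 3, 2, 0)
  u_2 = (-27/22, 39/22, -9/11, 2)

Apply the Gram-Schmidt recurrence
  u_1 = v_1
  u_i = v_i − Σ_{j<i} ((v_i · u_j) / (u_j · u_j)) · u_j.

Step by step this gives:
  u_1 = (3, 3, 2, 0)
  u_2 = (-27/22, 39/22, -9/11, 2)

Orthogonality check:
  u_2 · u_1 = 0 (should be 0)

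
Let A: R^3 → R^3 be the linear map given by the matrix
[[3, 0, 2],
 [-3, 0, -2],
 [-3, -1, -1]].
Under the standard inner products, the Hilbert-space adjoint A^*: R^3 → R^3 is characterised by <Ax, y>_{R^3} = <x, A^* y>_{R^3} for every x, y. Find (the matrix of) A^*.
A^* = A^T =
[[3, -3, -3],
 [0, 0, -1],
 [2, -2, -1]]

For real matrices with standard dot products, the defining identity <Ax, y> = <x, A^* y> gives (Ax)^T y = x^T (A^*) y, i.e. x^T A^T y = x^T (A^*) y. Since this holds for all x, y, we must have A^* = A^T. Therefore
A^* =
[[3, -3, -3],
 [0, 0, -1],
 [2, -2, -1]].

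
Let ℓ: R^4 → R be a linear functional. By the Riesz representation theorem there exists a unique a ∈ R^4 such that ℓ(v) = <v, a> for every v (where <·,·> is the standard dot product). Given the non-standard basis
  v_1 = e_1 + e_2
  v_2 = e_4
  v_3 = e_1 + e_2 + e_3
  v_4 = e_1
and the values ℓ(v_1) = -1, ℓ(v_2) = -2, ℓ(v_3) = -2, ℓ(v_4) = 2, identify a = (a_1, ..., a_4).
a = (2, -3, -1, -2)

Write a = (a_1, ..., a_4) in the standard basis. For each basis vector v_i, ℓ(v_i) = <v_i, a> is a linear equation in the a_j's. Collect the n equations into a matrix system V a = ℓ, where row i of V is v_i (expressed in the standard basis). Since V is invertible (lower-triangular with 1s on the diagonal, up to permutation), solve by back-substitution:
  V =
[[1, 1, 0, 0],
 [0, 0, 0, 1],
 [1, 1, 1, 0],
 [1, 0, 0, 0]]
  V a = (-1, -2, -2, 2)
Solving gives a = (2, -3, -1, -2).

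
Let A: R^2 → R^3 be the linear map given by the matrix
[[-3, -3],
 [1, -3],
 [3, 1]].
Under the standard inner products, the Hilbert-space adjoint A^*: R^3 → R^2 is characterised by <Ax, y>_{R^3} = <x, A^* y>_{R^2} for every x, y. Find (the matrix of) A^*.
A^* = A^T =
[[-3, 1, 3],
 [-3, -3, 1]]

For real matrices with standard dot products, the defining identity <Ax, y> = <x, A^* y> gives (Ax)^T y = x^T (A^*) y, i.e. x^T A^T y = x^T (A^*) y. Since this holds for all x, y, we must have A^* = A^T. Therefore
A^* =
[[-3, 1, 3],
 [-3, -3, 1]].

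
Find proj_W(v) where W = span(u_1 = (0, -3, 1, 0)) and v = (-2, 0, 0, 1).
proj_W(v) = (0, 0, 0, 0)

Set up U = [u_1 | ... | u_1] ∈ R^(4×1). The projector onto W = col(U) is P = U (U^T U)^(-1) U^T.
Compute U^T U =
  [10],
and U^T v = (0).
Solve U^T U · c = U^T v for the coefficients: c = (0). The projection is proj_W(v) = U c.
Check: (v - proj_W(v)) · u_1 = 0  (should be 0).
Result: proj_W(v) = (0, 0, 0, 0).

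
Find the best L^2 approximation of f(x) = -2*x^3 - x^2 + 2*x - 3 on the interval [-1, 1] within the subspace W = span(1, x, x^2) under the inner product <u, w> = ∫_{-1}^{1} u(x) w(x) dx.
g(x) = -x^2 + 4*x/5 - 3

The best approximation g ∈ W is the orthogonal projection of f onto W. Writing g = a_0 + a_1 x + a_2 x^2, the coefficients solve the normal equations G · a = b where
  G_{ij} = <φ_i, φ_j> and b_i = <f, φ_i>, with φ_0 = 1, φ_1 = x, φ_2 = x^2.
G =
  [2, 0, 2/3]
  [0, 2/3, 0]
  [2/3, 0, 2/5],
b = (-20/3, 8/15, -12/5).
Solving gives a_0 = -3, a_1 = 4/5, a_2 = -1, so
  g(x) = -x^2 + 4*x/5 - 3.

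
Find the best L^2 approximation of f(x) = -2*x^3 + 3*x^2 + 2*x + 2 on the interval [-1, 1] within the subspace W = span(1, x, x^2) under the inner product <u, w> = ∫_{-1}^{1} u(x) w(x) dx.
g(x) = 3*x^2 + 4*x/5 + 2

The best approximation g ∈ W is the orthogonal projection of f onto W. Writing g = a_0 + a_1 x + a_2 x^2, the coefficients solve the normal equations G · a = b where
  G_{ij} = <φ_i, φ_j> and b_i = <f, φ_i>, with φ_0 = 1, φ_1 = x, φ_2 = x^2.
G =
  [2, 0, 2/3]
  [0, 2/3, 0]
  [2/3, 0, 2/5],
b = (6, 8/15, 38/15).
Solving gives a_0 = 2, a_1 = 4/5, a_2 = 3, so
  g(x) = 3*x^2 + 4*x/5 + 2.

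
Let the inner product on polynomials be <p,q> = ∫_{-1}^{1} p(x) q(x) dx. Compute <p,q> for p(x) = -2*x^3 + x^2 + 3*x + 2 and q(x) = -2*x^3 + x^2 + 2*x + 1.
<p,q> = 264/35

Expand the product: p(x)·q(x) = 4*x^6 - 4*x^5 - 9*x^4 - x^3 + 9*x^2 + 7*x + 2.
∫_{-1}^{1} of each monomial x^k gives [2/(k+1) if k even, 0 if k odd]. Integrating term-by-term (or equivalently evaluating the antiderivative F(x) = 4*x^7/7 - 2*x^6/3 - 9*x^5/5 - x^4/4 + 3*x^3 + 7*x^2/2 + 2*x at the endpoints):
  F(1) − F(−1) = 2**(47/843)*3**(175/281)*5**(353/843)*7**(196/843) − (-499/420) = 264/35.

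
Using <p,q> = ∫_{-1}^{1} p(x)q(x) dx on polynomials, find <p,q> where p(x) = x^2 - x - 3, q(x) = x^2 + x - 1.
<p,q> = 46/15

Expand the product: p(x)·q(x) = x^4 - 5*x^2 - 2*x + 3.
∫_{-1}^{1} of each monomial x^k gives [2/(k+1) if k even, 0 if k odd]. Integrating term-by-term (or equivalently evaluating the antiderivative F(x) = x^5/5 - 5*x^3/3 - x^2 + 3*x at the endpoints):
  F(1) − F(−1) = 8/15 − (-38/15) = 46/15.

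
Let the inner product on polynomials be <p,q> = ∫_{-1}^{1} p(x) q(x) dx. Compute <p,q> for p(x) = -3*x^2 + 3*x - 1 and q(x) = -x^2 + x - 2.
<p,q> = 178/15

Expand the product: p(x)·q(x) = 3*x^4 - 6*x^3 + 10*x^2 - 7*x + 2.
∫_{-1}^{1} of each monomial x^k gives [2/(k+1) if k even, 0 if k odd]. Integrating term-by-term (or equivalently evaluating the antiderivative F(x) = 3*x^5/5 - 3*x^4/2 + 10*x^3/3 - 7*x^2/2 + 2*x at the endpoints):
  F(1) − F(−1) = 14/15 − (-164/15) = 178/15.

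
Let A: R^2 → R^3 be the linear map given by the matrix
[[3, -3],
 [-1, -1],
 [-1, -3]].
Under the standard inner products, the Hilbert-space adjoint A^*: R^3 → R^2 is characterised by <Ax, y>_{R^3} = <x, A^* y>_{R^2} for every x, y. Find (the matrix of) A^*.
A^* = A^T =
[[3, -1, -1],
 [-3, -1, -3]]

For real matrices with standard dot products, the defining identity <Ax, y> = <x, A^* y> gives (Ax)^T y = x^T (A^*) y, i.e. x^T A^T y = x^T (A^*) y. Since this holds for all x, y, we must have A^* = A^T. Therefore
A^* =
[[3, -1, -1],
 [-3, -1, -3]].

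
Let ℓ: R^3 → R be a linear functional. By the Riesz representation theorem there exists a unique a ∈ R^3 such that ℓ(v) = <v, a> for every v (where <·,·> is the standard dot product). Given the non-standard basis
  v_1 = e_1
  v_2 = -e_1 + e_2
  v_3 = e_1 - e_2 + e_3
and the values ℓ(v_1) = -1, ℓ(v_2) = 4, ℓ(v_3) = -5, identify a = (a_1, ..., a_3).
a = (-1, 3, -1)

Write a = (a_1, ..., a_3) in the standard basis. For each basis vector v_i, ℓ(v_i) = <v_i, a> is a linear equation in the a_j's. Collect the n equations into a matrix system V a = ℓ, where row i of V is v_i (expressed in the standard basis). Since V is invertible (lower-triangular with 1s on the diagonal, up to permutation), solve by back-substitution:
  V =
[[1, 0, 0],
 [-1, 1, 0],
 [1, -1, 1]]
  V a = (-1, 4, -5)
Solving gives a = (-1, 3, -1).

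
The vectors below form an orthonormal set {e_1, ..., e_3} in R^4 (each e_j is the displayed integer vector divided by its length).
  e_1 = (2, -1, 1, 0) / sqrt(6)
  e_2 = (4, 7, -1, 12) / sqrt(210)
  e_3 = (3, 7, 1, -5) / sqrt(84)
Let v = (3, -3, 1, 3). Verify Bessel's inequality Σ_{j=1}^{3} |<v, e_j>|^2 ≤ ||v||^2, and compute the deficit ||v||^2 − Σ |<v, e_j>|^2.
Σ |<v, e_j>|^2 = 419/15; ||v||^2 = 28; deficit = 1/15

Write each e_j = u_j / sqrt(<u_j, u_j>) where u_j is the displayed integer vector. Then <v, e_j> = <v, u_j> / sqrt(<u_j, u_j>), so |<v, e_j>|^2 = <v, u_j>^2 / <u_j, u_j>.
Coefficients: <v, e_1> = 10/sqrt(6), <v, e_2> = 26/sqrt(210), <v, e_3> = -26/sqrt(84).
Square and sum: Σ |<v, e_j>|^2 = 419/15.
Compute ||v||^2 = v·v = 28.
Deficit = 28 − 419/15 = 1/15 ≥ 0, confirming Bessel's inequality. (The deficit equals ||v − Σ <v,e_j> e_j||^2, the squared distance from v to span{e_j}.)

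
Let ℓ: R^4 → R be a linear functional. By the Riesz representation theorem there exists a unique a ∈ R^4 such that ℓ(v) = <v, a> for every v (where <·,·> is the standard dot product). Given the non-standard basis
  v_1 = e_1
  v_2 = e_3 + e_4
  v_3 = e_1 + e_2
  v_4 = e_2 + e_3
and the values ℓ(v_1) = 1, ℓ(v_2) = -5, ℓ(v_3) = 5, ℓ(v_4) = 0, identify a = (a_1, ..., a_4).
a = (1, 4, -4, -1)

Write a = (a_1, ..., a_4) in the standard basis. For each basis vector v_i, ℓ(v_i) = <v_i, a> is a linear equation in the a_j's. Collect the n equations into a matrix system V a = ℓ, where row i of V is v_i (expressed in the standard basis). Since V is invertible (lower-triangular with 1s on the diagonal, up to permutation), solve by back-substitution:
  V =
[[1, 0, 0, 0],
 [0, 0, 1, 1],
 [1, 1, 0, 0],
 [0, 1, 1, 0]]
  V a = (1, -5, 5, 0)
Solving gives a = (1, 4, -4, -1).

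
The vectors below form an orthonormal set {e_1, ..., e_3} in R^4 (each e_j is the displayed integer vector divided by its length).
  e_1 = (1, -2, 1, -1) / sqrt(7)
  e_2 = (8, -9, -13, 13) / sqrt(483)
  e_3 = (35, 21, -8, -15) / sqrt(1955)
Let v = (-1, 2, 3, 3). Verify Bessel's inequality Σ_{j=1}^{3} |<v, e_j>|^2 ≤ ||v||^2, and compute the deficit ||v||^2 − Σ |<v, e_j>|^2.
Σ |<v, e_j>|^2 = 1769/255; ||v||^2 = 23; deficit = 4096/255

Write each e_j = u_j / sqrt(<u_j, u_j>) where u_j is the displayed integer vector. Then <v, e_j> = <v, u_j> / sqrt(<u_j, u_j>), so |<v, e_j>|^2 = <v, u_j>^2 / <u_j, u_j>.
Coefficients: <v, e_1> = -5/sqrt(7), <v, e_2> = -26/sqrt(483), <v, e_3> = -62/sqrt(1955).
Square and sum: Σ |<v, e_j>|^2 = 1769/255.
Compute ||v||^2 = v·v = 23.
Deficit = 23 − 1769/255 = 4096/255 ≥ 0, confirming Bessel's inequality. (The deficit equals ||v − Σ <v,e_j> e_j||^2, the squared distance from v to span{e_j}.)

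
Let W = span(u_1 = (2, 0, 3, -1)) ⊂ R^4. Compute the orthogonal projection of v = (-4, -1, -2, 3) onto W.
proj_W(v) = (-17/7, 0, -51/14, 17/14)

Set up U = [u_1 | ... | u_1] ∈ R^(4×1). The projector onto W = col(U) is P = U (U^T U)^(-1) U^T.
Compute U^T U =
  [14],
and U^T v = (-17).
Solve U^T U · c = U^T v for the coefficients: c = (-17/14). The projection is proj_W(v) = U c.
Check: (v - proj_W(v)) · u_1 = 0  (should be 0).
Result: proj_W(v) = (-17/7, 0, -51/14, 17/14).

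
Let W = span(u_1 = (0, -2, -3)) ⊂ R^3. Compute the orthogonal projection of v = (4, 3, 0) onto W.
proj_W(v) = (0, 12/13, 18/13)

Set up U = [u_1 | ... | u_1] ∈ R^(3×1). The projector onto W = col(U) is P = U (U^T U)^(-1) U^T.
Compute U^T U =
  [13],
and U^T v = (-6).
Solve U^T U · c = U^T v for the coefficients: c = (-6/13). The projection is proj_W(v) = U c.
Check: (v - proj_W(v)) · u_1 = 0  (should be 0).
Result: proj_W(v) = (0, 12/13, 18/13).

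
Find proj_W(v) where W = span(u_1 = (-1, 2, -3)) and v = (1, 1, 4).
proj_W(v) = (11/14, -11/7, 33/14)

Set up U = [u_1 | ... | u_1] ∈ R^(3×1). The projector onto W = col(U) is P = U (U^T U)^(-1) U^T.
Compute U^T U =
  [14],
and U^T v = (-11).
Solve U^T U · c = U^T v for the coefficients: c = (-11/14). The projection is proj_W(v) = U c.
Check: (v - proj_W(v)) · u_1 = 0  (should be 0).
Result: proj_W(v) = (11/14, -11/7, 33/14).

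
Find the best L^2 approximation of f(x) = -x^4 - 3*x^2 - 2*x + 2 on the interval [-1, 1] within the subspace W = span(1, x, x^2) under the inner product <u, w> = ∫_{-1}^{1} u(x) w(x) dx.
g(x) = -27*x^2/7 - 2*x + 73/35

The best approximation g ∈ W is the orthogonal projection of f onto W. Writing g = a_0 + a_1 x + a_2 x^2, the coefficients solve the normal equations G · a = b where
  G_{ij} = <φ_i, φ_j> and b_i = <f, φ_i>, with φ_0 = 1, φ_1 = x, φ_2 = x^2.
G =
  [2, 0, 2/3]
  [0, 2/3, 0]
  [2/3, 0, 2/5],
b = (8/5, -4/3, -16/105).
Solving gives a_0 = 73/35, a_1 = -2, a_2 = -27/7, so
  g(x) = -27*x^2/7 - 2*x + 73/35.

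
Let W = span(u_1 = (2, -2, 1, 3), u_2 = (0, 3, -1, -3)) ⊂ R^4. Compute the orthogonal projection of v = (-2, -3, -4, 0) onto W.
proj_W(v) = (-118/43, -65/43, 2/43, 6/43)

Set up U = [u_1 | ... | u_2] ∈ R^(4×2). The projector onto W = col(U) is P = U (U^T U)^(-1) U^T.
Compute U^T U =
  [18, -16]
  [-16, 19],
and U^T v = (-2, -5).
Solve U^T U · c = U^T v for the coefficients: c = (-59/43, -61/43). The projection is proj_W(v) = U c.
Check: (v - proj_W(v)) · u_1 = 0  (should be 0).
Check: (v - proj_W(v)) · u_2 = 0  (should be 0).
Result: proj_W(v) = (-118/43, -65/43, 2/43, 6/43).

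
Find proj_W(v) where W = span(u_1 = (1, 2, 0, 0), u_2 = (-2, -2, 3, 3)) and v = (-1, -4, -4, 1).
proj_W(v) = (-65/47, -179/47, -147/94, -147/94)

Set up U = [u_1 | ... | u_2] ∈ R^(4×2). The projector onto W = col(U) is P = U (U^T U)^(-1) U^T.
Compute U^T U =
  [5, -6]
  [-6, 26],
and U^T v = (-9, 1).
Solve U^T U · c = U^T v for the coefficients: c = (-114/47, -49/94). The projection is proj_W(v) = U c.
Check: (v - proj_W(v)) · u_1 = 0  (should be 0).
Check: (v - proj_W(v)) · u_2 = 0  (should be 0).
Result: proj_W(v) = (-65/47, -179/47, -147/94, -147/94).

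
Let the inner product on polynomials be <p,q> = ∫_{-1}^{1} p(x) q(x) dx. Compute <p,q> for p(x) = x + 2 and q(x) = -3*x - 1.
<p,q> = -6

Expand the product: p(x)·q(x) = -3*x^2 - 7*x - 2.
∫_{-1}^{1} of each monomial x^k gives [2/(k+1) if k even, 0 if k odd]. Integrating term-by-term (or equivalently evaluating the antiderivative F(x) = -x^3 - 7*x^2/2 - 2*x at the endpoints):
  F(1) − F(−1) = -13/2 − (-1/2) = -6.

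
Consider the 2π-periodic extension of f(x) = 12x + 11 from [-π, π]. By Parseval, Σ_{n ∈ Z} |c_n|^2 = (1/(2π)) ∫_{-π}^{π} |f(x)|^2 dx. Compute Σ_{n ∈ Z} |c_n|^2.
Σ |c_n|^2 = 48π^2 + 121

Expand and integrate term by term over [-π, π]:
  ∫ (12x)^2 dx = 144·(2π^3/3); ∫ 2·12·(11)·x dx = 0 (odd integrand); ∫ 11^2 dx = 121·2π.
So (1/(2π)) ∫_{-π}^{π} (12x + 11)^2 dx = 144π^2/3 + 121 = 48π^2 + 121.
Parseval ⇒ Σ |c_n|^2 = 48π^2 + 121.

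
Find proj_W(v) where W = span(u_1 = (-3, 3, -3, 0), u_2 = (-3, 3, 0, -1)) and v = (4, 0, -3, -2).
proj_W(v) = (31/21, -31/21, -41/21, 8/7)

Set up U = [u_1 | ... | u_2] ∈ R^(4×2). The projector onto W = col(U) is P = U (U^T U)^(-1) U^T.
Compute U^T U =
  [27, 18]
  [18, 19],
and U^T v = (-3, -10).
Solve U^T U · c = U^T v for the coefficients: c = (41/63, -8/7). The projection is proj_W(v) = U c.
Check: (v - proj_W(v)) · u_1 = 0  (should be 0).
Check: (v - proj_W(v)) · u_2 = 0  (should be 0).
Result: proj_W(v) = (31/21, -31/21, -41/21, 8/7).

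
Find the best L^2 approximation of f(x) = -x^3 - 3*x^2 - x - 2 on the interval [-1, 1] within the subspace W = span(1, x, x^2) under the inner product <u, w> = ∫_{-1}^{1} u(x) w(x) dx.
g(x) = -3*x^2 - 8*x/5 - 2

The best approximation g ∈ W is the orthogonal projection of f onto W. Writing g = a_0 + a_1 x + a_2 x^2, the coefficients solve the normal equations G · a = b where
  G_{ij} = <φ_i, φ_j> and b_i = <f, φ_i>, with φ_0 = 1, φ_1 = x, φ_2 = x^2.
G =
  [2, 0, 2/3]
  [0, 2/3, 0]
  [2/3, 0, 2/5],
b = (-6, -16/15, -38/15).
Solving gives a_0 = -2, a_1 = -8/5, a_2 = -3, so
  g(x) = -3*x^2 - 8*x/5 - 2.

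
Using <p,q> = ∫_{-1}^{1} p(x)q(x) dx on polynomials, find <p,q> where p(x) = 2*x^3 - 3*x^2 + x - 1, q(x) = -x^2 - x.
<p,q> = 2/5

Expand the product: p(x)·q(x) = -2*x^5 + x^4 + 2*x^3 + x.
∫_{-1}^{1} of each monomial x^k gives [2/(k+1) if k even, 0 if k odd]. Integrating term-by-term (or equivalently evaluating the antiderivative F(x) = -x^6/3 + x^5/5 + x^4/2 + x^2/2 at the endpoints):
  F(1) − F(−1) = 13/15 − (7/15) = 2/5.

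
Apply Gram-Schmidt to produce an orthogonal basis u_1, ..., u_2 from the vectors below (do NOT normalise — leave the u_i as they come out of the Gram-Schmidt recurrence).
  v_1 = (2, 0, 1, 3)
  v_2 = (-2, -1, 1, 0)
Orthogonal basis:
  u_1 = (2, 0, 1, 3)
  u_2 = (-11/7, -1, 17/14, 9/14)

Apply the Gram-Schmidt recurrence
  u_1 = v_1
  u_i = v_i − Σ_{j<i} ((v_i · u_j) / (u_j · u_j)) · u_j.

Step by step this gives:
  u_1 = (2, 0, 1, 3)
  u_2 = (-11/7, -1, 17/14, 9/14)

Orthogonality check:
  u_2 · u_1 = 0 (should be 0)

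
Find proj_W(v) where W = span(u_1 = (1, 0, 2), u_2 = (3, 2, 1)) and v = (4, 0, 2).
proj_W(v) = (44/15, 4/3, 38/15)

Set up U = [u_1 | ... | u_2] ∈ R^(3×2). The projector onto W = col(U) is P = U (U^T U)^(-1) U^T.
Compute U^T U =
  [5, 5]
  [5, 14],
and U^T v = (8, 14).
Solve U^T U · c = U^T v for the coefficients: c = (14/15, 2/3). The projection is proj_W(v) = U c.
Check: (v - proj_W(v)) · u_1 = 0  (should be 0).
Check: (v - proj_W(v)) · u_2 = 0  (should be 0).
Result: proj_W(v) = (44/15, 4/3, 38/15).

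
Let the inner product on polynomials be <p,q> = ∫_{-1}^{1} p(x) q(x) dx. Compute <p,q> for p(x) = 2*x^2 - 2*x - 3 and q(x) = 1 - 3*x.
<p,q> = -2/3

Expand the product: p(x)·q(x) = -6*x^3 + 8*x^2 + 7*x - 3.
∫_{-1}^{1} of each monomial x^k gives [2/(k+1) if k even, 0 if k odd]. Integrating term-by-term (or equivalently evaluating the antiderivative F(x) = -3*x^4/2 + 8*x^3/3 + 7*x^2/2 - 3*x at the endpoints):
  F(1) − F(−1) = 5/3 − (7/3) = -2/3.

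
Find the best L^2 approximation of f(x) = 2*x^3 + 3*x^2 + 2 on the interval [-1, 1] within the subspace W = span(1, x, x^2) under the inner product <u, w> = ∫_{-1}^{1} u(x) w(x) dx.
g(x) = 3*x^2 + 6*x/5 + 2

The best approximation g ∈ W is the orthogonal projection of f onto W. Writing g = a_0 + a_1 x + a_2 x^2, the coefficients solve the normal equations G · a = b where
  G_{ij} = <φ_i, φ_j> and b_i = <f, φ_i>, with φ_0 = 1, φ_1 = x, φ_2 = x^2.
G =
  [2, 0, 2/3]
  [0, 2/3, 0]
  [2/3, 0, 2/5],
b = (6, 4/5, 38/15).
Solving gives a_0 = 2, a_1 = 6/5, a_2 = 3, so
  g(x) = 3*x^2 + 6*x/5 + 2.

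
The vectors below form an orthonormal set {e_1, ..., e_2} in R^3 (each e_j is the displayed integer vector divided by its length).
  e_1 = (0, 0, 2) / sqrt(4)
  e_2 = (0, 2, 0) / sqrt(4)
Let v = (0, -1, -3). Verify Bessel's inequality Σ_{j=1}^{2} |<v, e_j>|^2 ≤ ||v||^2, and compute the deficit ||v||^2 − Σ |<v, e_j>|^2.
Σ |<v, e_j>|^2 = 10; ||v||^2 = 10; deficit = 0

Write each e_j = u_j / sqrt(<u_j, u_j>) where u_j is the displayed integer vector. Then <v, e_j> = <v, u_j> / sqrt(<u_j, u_j>), so |<v, e_j>|^2 = <v, u_j>^2 / <u_j, u_j>.
Coefficients: <v, e_1> = -6/sqrt(4), <v, e_2> = -2/sqrt(4).
Square and sum: Σ |<v, e_j>|^2 = 10.
Compute ||v||^2 = v·v = 10.
Deficit = 10 − 10 = 0 ≥ 0, confirming Bessel's inequality. (The deficit equals ||v − Σ <v,e_j> e_j||^2, the squared distance from v to span{e_j}.)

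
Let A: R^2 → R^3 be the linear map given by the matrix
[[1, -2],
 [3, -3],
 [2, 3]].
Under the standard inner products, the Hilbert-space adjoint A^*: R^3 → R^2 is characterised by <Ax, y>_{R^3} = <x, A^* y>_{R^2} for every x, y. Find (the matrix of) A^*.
A^* = A^T =
[[1, 3, 2],
 [-2, -3, 3]]

For real matrices with standard dot products, the defining identity <Ax, y> = <x, A^* y> gives (Ax)^T y = x^T (A^*) y, i.e. x^T A^T y = x^T (A^*) y. Since this holds for all x, y, we must have A^* = A^T. Therefore
A^* =
[[1, 3, 2],
 [-2, -3, 3]].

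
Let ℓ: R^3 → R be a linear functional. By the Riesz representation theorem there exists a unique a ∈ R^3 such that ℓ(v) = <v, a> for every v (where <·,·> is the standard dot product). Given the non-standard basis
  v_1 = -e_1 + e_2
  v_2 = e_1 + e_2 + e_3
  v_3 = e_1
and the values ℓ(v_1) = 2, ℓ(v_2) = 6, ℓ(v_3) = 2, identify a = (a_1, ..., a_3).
a = (2, 4, 0)

Write a = (a_1, ..., a_3) in the standard basis. For each basis vector v_i, ℓ(v_i) = <v_i, a> is a linear equation in the a_j's. Collect the n equations into a matrix system V a = ℓ, where row i of V is v_i (expressed in the standard basis). Since V is invertible (lower-triangular with 1s on the diagonal, up to permutation), solve by back-substitution:
  V =
[[-1, 1, 0],
 [1, 1, 1],
 [1, 0, 0]]
  V a = (2, 6, 2)
Solving gives a = (2, 4, 0).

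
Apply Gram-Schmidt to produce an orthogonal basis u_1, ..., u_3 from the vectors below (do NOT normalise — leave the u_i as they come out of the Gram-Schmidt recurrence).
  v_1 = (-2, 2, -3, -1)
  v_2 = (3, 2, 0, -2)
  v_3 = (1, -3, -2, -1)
Orthogonal basis:
  u_1 = (-2, 2, -3, -1)
  u_2 = (3, 2, 0, -2)
  u_3 = (163/153, -424/153, -13/6, -359/306)

Apply the Gram-Schmidt recurrence
  u_1 = v_1
  u_i = v_i − Σ_{j<i} ((v_i · u_j) / (u_j · u_j)) · u_j.

Step by step this gives:
  u_1 = (-2, 2, -3, -1)
  u_2 = (3, 2, 0, -2)
  u_3 = (163/153, -424/153, -13/6, -359/306)

Orthogonality check:
  u_2 · u_1 = 0 (should be 0)
  u_3 · u_1 = 0 (should be 0)
  u_3 · u_2 = 0 (should be 0)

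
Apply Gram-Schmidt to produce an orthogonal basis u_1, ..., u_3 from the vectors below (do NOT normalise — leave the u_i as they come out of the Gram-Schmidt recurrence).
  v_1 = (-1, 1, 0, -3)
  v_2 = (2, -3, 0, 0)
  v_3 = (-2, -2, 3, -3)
Orthogonal basis:
  u_1 = (-1, 1, 0, -3)
  u_2 = (17/11, -28/11, 0, -15/11)
  u_3 = (-243/118, -81/59, 3, 27/118)

Apply the Gram-Schmidt recurrence
  u_1 = v_1
  u_i = v_i − Σ_{j<i} ((v_i · u_j) / (u_j · u_j)) · u_j.

Step by step this gives:
  u_1 = (-1, 1, 0, -3)
  u_2 = (17/11, -28/11, 0, -15/11)
  u_3 = (-243/118, -81/59, 3, 27/118)

Orthogonality check:
  u_2 · u_1 = 0 (should be 0)
  u_3 · u_1 = 0 (should be 0)
  u_3 · u_2 = 0 (should be 0)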